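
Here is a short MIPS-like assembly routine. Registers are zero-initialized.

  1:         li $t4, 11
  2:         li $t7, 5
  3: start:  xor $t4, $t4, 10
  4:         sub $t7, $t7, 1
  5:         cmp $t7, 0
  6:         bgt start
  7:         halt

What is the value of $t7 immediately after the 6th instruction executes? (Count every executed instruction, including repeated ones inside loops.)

4

$t4=11
$t7=5
$t4=11^10=1
$t7=5-1=4
cmp $t7, 0  (cmp 4,0)
bgt start: taken
After step 6: $t7 = 4.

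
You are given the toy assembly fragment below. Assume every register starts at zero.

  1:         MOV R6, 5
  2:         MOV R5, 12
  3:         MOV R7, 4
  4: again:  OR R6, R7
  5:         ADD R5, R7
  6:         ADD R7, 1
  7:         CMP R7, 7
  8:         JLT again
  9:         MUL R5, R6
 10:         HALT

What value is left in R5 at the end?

MOV R6, 5 → R6=5
MOV R5, 12 → R5=12
MOV R7, 4 → R7=4
OR R6, R7 → R6=5|4=5
ADD R5, R7 → R5=12+4=16
ADD R7, 1 → R7=4+1=5
CMP R7, 7  (cmp 5,7)
JLT again: taken
OR R6, R7 → R6=5|5=5
ADD R5, R7 → R5=16+5=21
ADD R7, 1 → R7=5+1=6
CMP R7, 7  (cmp 6,7)
JLT again: taken
OR R6, R7 → R6=5|6=7
ADD R5, R7 → R5=21+6=27
ADD R7, 1 → R7=6+1=7
CMP R7, 7  (cmp 7,7)
JLT again: not taken
MUL R5, R6 → R5=27*7=189
halt.

189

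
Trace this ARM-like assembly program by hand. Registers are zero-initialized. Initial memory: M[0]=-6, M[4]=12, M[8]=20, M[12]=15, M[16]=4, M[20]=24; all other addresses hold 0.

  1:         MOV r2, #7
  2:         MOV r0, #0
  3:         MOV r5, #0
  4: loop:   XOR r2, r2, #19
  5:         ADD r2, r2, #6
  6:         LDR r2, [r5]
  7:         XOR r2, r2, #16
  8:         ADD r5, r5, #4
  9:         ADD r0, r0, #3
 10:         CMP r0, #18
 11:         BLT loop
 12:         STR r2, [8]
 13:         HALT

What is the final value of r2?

8

MOV r2, #7 → r2=7
MOV r0, #0 → r0=0
MOV r5, #0 → r5=0
XOR r2, r2, #19 → r2=7^19=20
ADD r2, r2, #6 → r2=20+6=26
LDR r2, [r5] → r2=M[0]=-6
XOR r2, r2, #16 → r2=(-6)^16=-22
ADD r5, r5, #4 → r5=0+4=4
ADD r0, r0, #3 → r0=0+3=3
CMP r0, #18  (cmp 3,18)
BLT loop: taken
XOR r2, r2, #19 → r2=(-22)^19=-7
ADD r2, r2, #6 → r2=(-7)+6=-1
LDR r2, [r5] → r2=M[4]=12
XOR r2, r2, #16 → r2=12^16=28
ADD r5, r5, #4 → r5=4+4=8
ADD r0, r0, #3 → r0=3+3=6
CMP r0, #18  (cmp 6,18)
BLT loop: taken
XOR r2, r2, #19 → r2=28^19=15
ADD r2, r2, #6 → r2=15+6=21
LDR r2, [r5] → r2=M[8]=20
XOR r2, r2, #16 → r2=20^16=4
ADD r5, r5, #4 → r5=8+4=12
ADD r0, r0, #3 → r0=6+3=9
CMP r0, #18  (cmp 9,18)
BLT loop: taken
XOR r2, r2, #19 → r2=4^19=23
ADD r2, r2, #6 → r2=23+6=29
LDR r2, [r5] → r2=M[12]=15
XOR r2, r2, #16 → r2=15^16=31
ADD r5, r5, #4 → r5=12+4=16
ADD r0, r0, #3 → r0=9+3=12
CMP r0, #18  (cmp 12,18)
BLT loop: taken
XOR r2, r2, #19 → r2=31^19=12
ADD r2, r2, #6 → r2=12+6=18
LDR r2, [r5] → r2=M[16]=4
XOR r2, r2, #16 → r2=4^16=20
ADD r5, r5, #4 → r5=16+4=20
ADD r0, r0, #3 → r0=12+3=15
CMP r0, #18  (cmp 15,18)
BLT loop: taken
XOR r2, r2, #19 → r2=20^19=7
ADD r2, r2, #6 → r2=7+6=13
LDR r2, [r5] → r2=M[20]=24
XOR r2, r2, #16 → r2=24^16=8
ADD r5, r5, #4 → r5=20+4=24
ADD r0, r0, #3 → r0=15+3=18
CMP r0, #18  (cmp 18,18)
BLT loop: not taken
STR r2, [8] → M[8]=8
halt.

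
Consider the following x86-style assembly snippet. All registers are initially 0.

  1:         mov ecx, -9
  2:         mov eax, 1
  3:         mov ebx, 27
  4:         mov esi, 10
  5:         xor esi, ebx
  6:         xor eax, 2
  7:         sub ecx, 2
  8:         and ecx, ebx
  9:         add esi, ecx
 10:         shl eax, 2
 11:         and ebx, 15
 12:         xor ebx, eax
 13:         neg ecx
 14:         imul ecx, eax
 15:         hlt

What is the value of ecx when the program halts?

after mov ecx, -9: ecx=-9
after mov eax, 1: eax=1
after mov ebx, 27: ebx=27
after mov esi, 10: esi=10
after xor esi, ebx: esi=10^27=17
after xor eax, 2: eax=1^2=3
after sub ecx, 2: ecx=(-9)-2=-11
after and ecx, ebx: ecx=(-11)&27=17
after add esi, ecx: esi=17+17=34
after shl eax, 2: eax=3<<2=12
after and ebx, 15: ebx=27&15=11
after xor ebx, eax: ebx=11^12=7
after neg ecx: ecx=-(17)=-17
after imul ecx, eax: ecx=(-17)*12=-204
halt.

-204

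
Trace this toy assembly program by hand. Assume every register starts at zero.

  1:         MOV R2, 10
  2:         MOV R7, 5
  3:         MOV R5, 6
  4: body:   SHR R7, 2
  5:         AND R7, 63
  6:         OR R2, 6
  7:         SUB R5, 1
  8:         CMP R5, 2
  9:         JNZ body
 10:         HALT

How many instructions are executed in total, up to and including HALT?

after MOV R2, 10: R2=10
after MOV R7, 5: R7=5
after MOV R5, 6: R5=6
after SHR R7, 2: R7=5>>2=1
after AND R7, 63: R7=1&63=1
after OR R2, 6: R2=10|6=14
after SUB R5, 1: R5=6-1=5
CMP R5, 2  (cmp 5,2)
JNZ body: taken
after SHR R7, 2: R7=1>>2=0
after AND R7, 63: R7=0&63=0
after OR R2, 6: R2=14|6=14
after SUB R5, 1: R5=5-1=4
CMP R5, 2  (cmp 4,2)
JNZ body: taken
after SHR R7, 2: R7=0>>2=0
after AND R7, 63: R7=0&63=0
after OR R2, 6: R2=14|6=14
after SUB R5, 1: R5=4-1=3
CMP R5, 2  (cmp 3,2)
JNZ body: taken
after SHR R7, 2: R7=0>>2=0
after AND R7, 63: R7=0&63=0
after OR R2, 6: R2=14|6=14
after SUB R5, 1: R5=3-1=2
CMP R5, 2  (cmp 2,2)
JNZ body: not taken
halt.
Total executed instructions: 28.

28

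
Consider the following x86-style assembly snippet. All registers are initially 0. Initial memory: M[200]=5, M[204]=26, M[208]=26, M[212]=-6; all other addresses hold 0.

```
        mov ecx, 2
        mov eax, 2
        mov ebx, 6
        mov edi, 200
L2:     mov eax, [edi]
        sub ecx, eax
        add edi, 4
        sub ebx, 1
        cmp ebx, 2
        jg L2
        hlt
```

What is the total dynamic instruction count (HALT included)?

29

after mov ecx, 2: ecx=2
after mov eax, 2: eax=2
after mov ebx, 6: ebx=6
after mov edi, 200: edi=200
after mov eax, [edi]: eax=M[200]=5
after sub ecx, eax: ecx=2-5=-3
after add edi, 4: edi=200+4=204
after sub ebx, 1: ebx=6-1=5
cmp ebx, 2  (cmp 5,2)
jg L2: taken
after mov eax, [edi]: eax=M[204]=26
after sub ecx, eax: ecx=(-3)-26=-29
after add edi, 4: edi=204+4=208
after sub ebx, 1: ebx=5-1=4
cmp ebx, 2  (cmp 4,2)
jg L2: taken
after mov eax, [edi]: eax=M[208]=26
after sub ecx, eax: ecx=(-29)-26=-55
after add edi, 4: edi=208+4=212
after sub ebx, 1: ebx=4-1=3
cmp ebx, 2  (cmp 3,2)
jg L2: taken
after mov eax, [edi]: eax=M[212]=-6
after sub ecx, eax: ecx=(-55)-(-6)=-49
after add edi, 4: edi=212+4=216
after sub ebx, 1: ebx=3-1=2
cmp ebx, 2  (cmp 2,2)
jg L2: not taken
halt.
Total executed instructions: 29.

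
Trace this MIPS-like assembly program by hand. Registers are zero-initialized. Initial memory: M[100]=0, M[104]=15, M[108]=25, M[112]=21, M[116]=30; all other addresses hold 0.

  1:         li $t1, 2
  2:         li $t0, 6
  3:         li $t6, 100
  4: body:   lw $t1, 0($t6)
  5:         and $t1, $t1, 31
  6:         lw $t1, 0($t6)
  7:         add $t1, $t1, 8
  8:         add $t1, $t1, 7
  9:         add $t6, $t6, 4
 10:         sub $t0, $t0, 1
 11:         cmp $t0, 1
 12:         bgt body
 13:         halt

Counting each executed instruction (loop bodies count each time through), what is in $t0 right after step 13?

after li $t1, 2: $t1=2
after li $t0, 6: $t0=6
after li $t6, 100: $t6=100
after lw $t1, 0($t6): $t1=M[100]=0
after and $t1, $t1, 31: $t1=0&31=0
after lw $t1, 0($t6): $t1=M[100]=0
after add $t1, $t1, 8: $t1=0+8=8
after add $t1, $t1, 7: $t1=8+7=15
after add $t6, $t6, 4: $t6=100+4=104
after sub $t0, $t0, 1: $t0=6-1=5
cmp $t0, 1  (cmp 5,1)
bgt body: taken
after lw $t1, 0($t6): $t1=M[104]=15
After step 13: $t0 = 5.

5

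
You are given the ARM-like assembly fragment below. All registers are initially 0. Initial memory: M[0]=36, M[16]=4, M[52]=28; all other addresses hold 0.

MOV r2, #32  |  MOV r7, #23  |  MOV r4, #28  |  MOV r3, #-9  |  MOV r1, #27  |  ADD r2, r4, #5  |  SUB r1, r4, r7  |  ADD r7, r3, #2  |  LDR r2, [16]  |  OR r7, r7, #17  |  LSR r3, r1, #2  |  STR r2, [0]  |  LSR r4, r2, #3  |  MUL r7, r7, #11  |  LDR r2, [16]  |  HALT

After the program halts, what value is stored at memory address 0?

after MOV r2, #32: r2=32
after MOV r7, #23: r7=23
after MOV r4, #28: r4=28
after MOV r3, #-9: r3=-9
after MOV r1, #27: r1=27
after ADD r2, r4, #5: r2=28+5=33
after SUB r1, r4, r7: r1=28-23=5
after ADD r7, r3, #2: r7=(-9)+2=-7
after LDR r2, [16]: r2=M[16]=4
after OR r7, r7, #17: r7=(-7)|17=-7
after LSR r3, r1, #2: r3=5>>2=1
STR r2, [0] → M[0]=4
after LSR r4, r2, #3: r4=4>>3=0
after MUL r7, r7, #11: r7=(-7)*11=-77
after LDR r2, [16]: r2=M[16]=4
halt.

4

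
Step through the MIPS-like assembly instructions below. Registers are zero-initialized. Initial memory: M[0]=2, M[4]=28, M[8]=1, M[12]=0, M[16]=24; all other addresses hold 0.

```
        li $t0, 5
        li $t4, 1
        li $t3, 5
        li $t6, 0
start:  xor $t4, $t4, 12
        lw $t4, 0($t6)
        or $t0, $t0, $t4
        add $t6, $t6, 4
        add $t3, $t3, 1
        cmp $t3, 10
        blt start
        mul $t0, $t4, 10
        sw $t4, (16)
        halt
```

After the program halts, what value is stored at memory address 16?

24

li $t0, 5 → $t0=5
li $t4, 1 → $t4=1
li $t3, 5 → $t3=5
li $t6, 0 → $t6=0
xor $t4, $t4, 12 → $t4=1^12=13
lw $t4, 0($t6) → $t4=M[0]=2
or $t0, $t0, $t4 → $t0=5|2=7
add $t6, $t6, 4 → $t6=0+4=4
add $t3, $t3, 1 → $t3=5+1=6
cmp $t3, 10  (cmp 6,10)
blt start: taken
xor $t4, $t4, 12 → $t4=2^12=14
lw $t4, 0($t6) → $t4=M[4]=28
or $t0, $t0, $t4 → $t0=7|28=31
add $t6, $t6, 4 → $t6=4+4=8
add $t3, $t3, 1 → $t3=6+1=7
cmp $t3, 10  (cmp 7,10)
blt start: taken
xor $t4, $t4, 12 → $t4=28^12=16
lw $t4, 0($t6) → $t4=M[8]=1
or $t0, $t0, $t4 → $t0=31|1=31
add $t6, $t6, 4 → $t6=8+4=12
add $t3, $t3, 1 → $t3=7+1=8
cmp $t3, 10  (cmp 8,10)
blt start: taken
xor $t4, $t4, 12 → $t4=1^12=13
lw $t4, 0($t6) → $t4=M[12]=0
or $t0, $t0, $t4 → $t0=31|0=31
add $t6, $t6, 4 → $t6=12+4=16
add $t3, $t3, 1 → $t3=8+1=9
cmp $t3, 10  (cmp 9,10)
blt start: taken
xor $t4, $t4, 12 → $t4=0^12=12
lw $t4, 0($t6) → $t4=M[16]=24
or $t0, $t0, $t4 → $t0=31|24=31
add $t6, $t6, 4 → $t6=16+4=20
add $t3, $t3, 1 → $t3=9+1=10
cmp $t3, 10  (cmp 10,10)
blt start: not taken
mul $t0, $t4, 10 → $t0=24*10=240
sw $t4, (16) → M[16]=24
halt.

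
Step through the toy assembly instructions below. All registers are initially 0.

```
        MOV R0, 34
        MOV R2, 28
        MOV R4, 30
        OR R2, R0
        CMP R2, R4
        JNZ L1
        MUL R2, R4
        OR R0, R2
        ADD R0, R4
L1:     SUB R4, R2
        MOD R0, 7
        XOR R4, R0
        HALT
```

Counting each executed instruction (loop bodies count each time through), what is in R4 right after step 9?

R0=34
R2=28
R4=30
R2=28|34=62
CMP R2, R4  (cmp 62,30)
JNZ L1: taken
R4=30-62=-32
R0=34%7=6
R4=(-32)^6=-26
After step 9: R4 = -26.

-26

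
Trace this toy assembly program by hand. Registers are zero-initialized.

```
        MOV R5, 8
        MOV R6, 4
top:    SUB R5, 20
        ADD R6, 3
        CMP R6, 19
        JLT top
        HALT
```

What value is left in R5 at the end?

R5=8
R6=4
R5=8-20=-12
R6=4+3=7
CMP R6, 19  (cmp 7,19)
JLT top: taken
R5=(-12)-20=-32
R6=7+3=10
CMP R6, 19  (cmp 10,19)
JLT top: taken
R5=(-32)-20=-52
R6=10+3=13
CMP R6, 19  (cmp 13,19)
JLT top: taken
R5=(-52)-20=-72
R6=13+3=16
CMP R6, 19  (cmp 16,19)
JLT top: taken
R5=(-72)-20=-92
R6=16+3=19
CMP R6, 19  (cmp 19,19)
JLT top: not taken
halt.

-92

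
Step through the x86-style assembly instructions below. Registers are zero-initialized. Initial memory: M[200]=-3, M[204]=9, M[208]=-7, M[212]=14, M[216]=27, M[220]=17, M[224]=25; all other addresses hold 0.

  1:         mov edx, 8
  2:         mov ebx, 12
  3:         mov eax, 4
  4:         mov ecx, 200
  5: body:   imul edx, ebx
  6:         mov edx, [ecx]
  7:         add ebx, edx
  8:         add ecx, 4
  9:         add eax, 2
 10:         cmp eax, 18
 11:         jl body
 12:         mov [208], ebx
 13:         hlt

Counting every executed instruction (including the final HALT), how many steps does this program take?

after mov edx, 8: edx=8
after mov ebx, 12: ebx=12
after mov eax, 4: eax=4
after mov ecx, 200: ecx=200
after imul edx, ebx: edx=8*12=96
after mov edx, [ecx]: edx=M[200]=-3
after add ebx, edx: ebx=12+(-3)=9
after add ecx, 4: ecx=200+4=204
after add eax, 2: eax=4+2=6
cmp eax, 18  (cmp 6,18)
jl body: taken
after imul edx, ebx: edx=(-3)*9=-27
after mov edx, [ecx]: edx=M[204]=9
after add ebx, edx: ebx=9+9=18
after add ecx, 4: ecx=204+4=208
after add eax, 2: eax=6+2=8
cmp eax, 18  (cmp 8,18)
jl body: taken
after imul edx, ebx: edx=9*18=162
after mov edx, [ecx]: edx=M[208]=-7
after add ebx, edx: ebx=18+(-7)=11
after add ecx, 4: ecx=208+4=212
after add eax, 2: eax=8+2=10
cmp eax, 18  (cmp 10,18)
jl body: taken
after imul edx, ebx: edx=(-7)*11=-77
after mov edx, [ecx]: edx=M[212]=14
after add ebx, edx: ebx=11+14=25
after add ecx, 4: ecx=212+4=216
after add eax, 2: eax=10+2=12
cmp eax, 18  (cmp 12,18)
jl body: taken
after imul edx, ebx: edx=14*25=350
after mov edx, [ecx]: edx=M[216]=27
after add ebx, edx: ebx=25+27=52
after add ecx, 4: ecx=216+4=220
after add eax, 2: eax=12+2=14
cmp eax, 18  (cmp 14,18)
jl body: taken
after imul edx, ebx: edx=27*52=1404
after mov edx, [ecx]: edx=M[220]=17
after add ebx, edx: ebx=52+17=69
after add ecx, 4: ecx=220+4=224
after add eax, 2: eax=14+2=16
cmp eax, 18  (cmp 16,18)
jl body: taken
after imul edx, ebx: edx=17*69=1173
after mov edx, [ecx]: edx=M[224]=25
after add ebx, edx: ebx=69+25=94
after add ecx, 4: ecx=224+4=228
after add eax, 2: eax=16+2=18
cmp eax, 18  (cmp 18,18)
jl body: not taken
mov [208], ebx → M[208]=94
halt.
Total executed instructions: 55.

55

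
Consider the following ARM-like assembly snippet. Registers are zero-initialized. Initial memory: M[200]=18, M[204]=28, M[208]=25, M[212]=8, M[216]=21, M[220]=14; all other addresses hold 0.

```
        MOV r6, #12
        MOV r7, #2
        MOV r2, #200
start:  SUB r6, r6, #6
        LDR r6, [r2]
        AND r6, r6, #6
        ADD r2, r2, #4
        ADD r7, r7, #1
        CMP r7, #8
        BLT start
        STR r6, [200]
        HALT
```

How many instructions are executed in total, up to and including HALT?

MOV r6, #12 → r6=12
MOV r7, #2 → r7=2
MOV r2, #200 → r2=200
SUB r6, r6, #6 → r6=12-6=6
LDR r6, [r2] → r6=M[200]=18
AND r6, r6, #6 → r6=18&6=2
ADD r2, r2, #4 → r2=200+4=204
ADD r7, r7, #1 → r7=2+1=3
CMP r7, #8  (cmp 3,8)
BLT start: taken
SUB r6, r6, #6 → r6=2-6=-4
LDR r6, [r2] → r6=M[204]=28
AND r6, r6, #6 → r6=28&6=4
ADD r2, r2, #4 → r2=204+4=208
ADD r7, r7, #1 → r7=3+1=4
CMP r7, #8  (cmp 4,8)
BLT start: taken
SUB r6, r6, #6 → r6=4-6=-2
LDR r6, [r2] → r6=M[208]=25
AND r6, r6, #6 → r6=25&6=0
ADD r2, r2, #4 → r2=208+4=212
ADD r7, r7, #1 → r7=4+1=5
CMP r7, #8  (cmp 5,8)
BLT start: taken
SUB r6, r6, #6 → r6=0-6=-6
LDR r6, [r2] → r6=M[212]=8
AND r6, r6, #6 → r6=8&6=0
ADD r2, r2, #4 → r2=212+4=216
ADD r7, r7, #1 → r7=5+1=6
CMP r7, #8  (cmp 6,8)
BLT start: taken
SUB r6, r6, #6 → r6=0-6=-6
LDR r6, [r2] → r6=M[216]=21
AND r6, r6, #6 → r6=21&6=4
ADD r2, r2, #4 → r2=216+4=220
ADD r7, r7, #1 → r7=6+1=7
CMP r7, #8  (cmp 7,8)
BLT start: taken
SUB r6, r6, #6 → r6=4-6=-2
LDR r6, [r2] → r6=M[220]=14
AND r6, r6, #6 → r6=14&6=6
ADD r2, r2, #4 → r2=220+4=224
ADD r7, r7, #1 → r7=7+1=8
CMP r7, #8  (cmp 8,8)
BLT start: not taken
STR r6, [200] → M[200]=6
halt.
Total executed instructions: 47.

47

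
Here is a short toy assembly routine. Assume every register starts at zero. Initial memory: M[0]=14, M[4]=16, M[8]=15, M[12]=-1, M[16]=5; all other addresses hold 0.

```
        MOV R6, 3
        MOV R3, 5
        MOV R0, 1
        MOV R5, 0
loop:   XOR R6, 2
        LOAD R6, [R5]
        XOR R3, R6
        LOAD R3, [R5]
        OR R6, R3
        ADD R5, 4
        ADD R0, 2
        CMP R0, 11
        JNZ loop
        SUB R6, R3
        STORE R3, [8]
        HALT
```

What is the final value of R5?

R6=3
R3=5
R0=1
R5=0
R6=3^2=1
R6=M[0]=14
R3=5^14=11
R3=M[0]=14
R6=14|14=14
R5=0+4=4
R0=1+2=3
CMP R0, 11  (cmp 3,11)
JNZ loop: taken
R6=14^2=12
R6=M[4]=16
R3=14^16=30
R3=M[4]=16
R6=16|16=16
R5=4+4=8
R0=3+2=5
CMP R0, 11  (cmp 5,11)
JNZ loop: taken
R6=16^2=18
R6=M[8]=15
R3=16^15=31
R3=M[8]=15
R6=15|15=15
R5=8+4=12
R0=5+2=7
CMP R0, 11  (cmp 7,11)
JNZ loop: taken
R6=15^2=13
R6=M[12]=-1
R3=15^(-1)=-16
R3=M[12]=-1
R6=(-1)|(-1)=-1
R5=12+4=16
R0=7+2=9
CMP R0, 11  (cmp 9,11)
JNZ loop: taken
R6=(-1)^2=-3
R6=M[16]=5
R3=(-1)^5=-6
R3=M[16]=5
R6=5|5=5
R5=16+4=20
R0=9+2=11
CMP R0, 11  (cmp 11,11)
JNZ loop: not taken
R6=5-5=0
STORE R3, [8] → M[8]=5
halt.

20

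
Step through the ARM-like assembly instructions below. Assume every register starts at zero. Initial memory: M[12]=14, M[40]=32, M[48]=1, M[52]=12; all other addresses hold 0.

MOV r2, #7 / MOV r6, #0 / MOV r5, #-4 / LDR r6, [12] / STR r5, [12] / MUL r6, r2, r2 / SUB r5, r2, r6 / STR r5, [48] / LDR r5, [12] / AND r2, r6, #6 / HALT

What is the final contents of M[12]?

-4

MOV r2, #7 → r2=7
MOV r6, #0 → r6=0
MOV r5, #-4 → r5=-4
LDR r6, [12] → r6=M[12]=14
STR r5, [12] → M[12]=-4
MUL r6, r2, r2 → r6=7*7=49
SUB r5, r2, r6 → r5=7-49=-42
STR r5, [48] → M[48]=-42
LDR r5, [12] → r5=M[12]=-4
AND r2, r6, #6 → r2=49&6=0
halt.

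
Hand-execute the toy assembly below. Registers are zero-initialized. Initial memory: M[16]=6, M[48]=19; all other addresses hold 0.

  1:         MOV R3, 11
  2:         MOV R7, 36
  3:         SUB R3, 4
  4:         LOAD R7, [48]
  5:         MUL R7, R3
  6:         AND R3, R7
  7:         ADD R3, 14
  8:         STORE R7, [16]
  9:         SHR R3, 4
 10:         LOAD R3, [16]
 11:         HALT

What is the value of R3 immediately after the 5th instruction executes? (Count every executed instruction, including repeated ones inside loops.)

after MOV R3, 11: R3=11
after MOV R7, 36: R7=36
after SUB R3, 4: R3=11-4=7
after LOAD R7, [48]: R7=M[48]=19
after MUL R7, R3: R7=19*7=133
After step 5: R3 = 7.

7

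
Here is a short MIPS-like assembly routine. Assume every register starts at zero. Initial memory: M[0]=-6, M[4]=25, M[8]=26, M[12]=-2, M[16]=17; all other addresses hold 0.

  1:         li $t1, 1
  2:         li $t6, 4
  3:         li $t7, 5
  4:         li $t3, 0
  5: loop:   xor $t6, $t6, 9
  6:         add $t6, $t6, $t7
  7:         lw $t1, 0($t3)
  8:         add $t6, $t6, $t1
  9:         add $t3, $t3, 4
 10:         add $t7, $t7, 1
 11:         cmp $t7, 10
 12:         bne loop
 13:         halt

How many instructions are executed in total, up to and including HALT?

45

li $t1, 1 → $t1=1
li $t6, 4 → $t6=4
li $t7, 5 → $t7=5
li $t3, 0 → $t3=0
xor $t6, $t6, 9 → $t6=4^9=13
add $t6, $t6, $t7 → $t6=13+5=18
lw $t1, 0($t3) → $t1=M[0]=-6
add $t6, $t6, $t1 → $t6=18+(-6)=12
add $t3, $t3, 4 → $t3=0+4=4
add $t7, $t7, 1 → $t7=5+1=6
cmp $t7, 10  (cmp 6,10)
bne loop: taken
xor $t6, $t6, 9 → $t6=12^9=5
add $t6, $t6, $t7 → $t6=5+6=11
lw $t1, 0($t3) → $t1=M[4]=25
add $t6, $t6, $t1 → $t6=11+25=36
add $t3, $t3, 4 → $t3=4+4=8
add $t7, $t7, 1 → $t7=6+1=7
cmp $t7, 10  (cmp 7,10)
bne loop: taken
xor $t6, $t6, 9 → $t6=36^9=45
add $t6, $t6, $t7 → $t6=45+7=52
lw $t1, 0($t3) → $t1=M[8]=26
add $t6, $t6, $t1 → $t6=52+26=78
add $t3, $t3, 4 → $t3=8+4=12
add $t7, $t7, 1 → $t7=7+1=8
cmp $t7, 10  (cmp 8,10)
bne loop: taken
xor $t6, $t6, 9 → $t6=78^9=71
add $t6, $t6, $t7 → $t6=71+8=79
lw $t1, 0($t3) → $t1=M[12]=-2
add $t6, $t6, $t1 → $t6=79+(-2)=77
add $t3, $t3, 4 → $t3=12+4=16
add $t7, $t7, 1 → $t7=8+1=9
cmp $t7, 10  (cmp 9,10)
bne loop: taken
xor $t6, $t6, 9 → $t6=77^9=68
add $t6, $t6, $t7 → $t6=68+9=77
lw $t1, 0($t3) → $t1=M[16]=17
add $t6, $t6, $t1 → $t6=77+17=94
add $t3, $t3, 4 → $t3=16+4=20
add $t7, $t7, 1 → $t7=9+1=10
cmp $t7, 10  (cmp 10,10)
bne loop: not taken
halt.
Total executed instructions: 45.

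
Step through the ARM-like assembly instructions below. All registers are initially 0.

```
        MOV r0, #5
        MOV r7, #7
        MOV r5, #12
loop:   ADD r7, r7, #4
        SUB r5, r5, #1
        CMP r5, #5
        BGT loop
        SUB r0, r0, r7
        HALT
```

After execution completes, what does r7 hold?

35

MOV r0, #5 → r0=5
MOV r7, #7 → r7=7
MOV r5, #12 → r5=12
ADD r7, r7, #4 → r7=7+4=11
SUB r5, r5, #1 → r5=12-1=11
CMP r5, #5  (cmp 11,5)
BGT loop: taken
ADD r7, r7, #4 → r7=11+4=15
SUB r5, r5, #1 → r5=11-1=10
CMP r5, #5  (cmp 10,5)
BGT loop: taken
ADD r7, r7, #4 → r7=15+4=19
SUB r5, r5, #1 → r5=10-1=9
CMP r5, #5  (cmp 9,5)
BGT loop: taken
ADD r7, r7, #4 → r7=19+4=23
SUB r5, r5, #1 → r5=9-1=8
CMP r5, #5  (cmp 8,5)
BGT loop: taken
ADD r7, r7, #4 → r7=23+4=27
SUB r5, r5, #1 → r5=8-1=7
CMP r5, #5  (cmp 7,5)
BGT loop: taken
ADD r7, r7, #4 → r7=27+4=31
SUB r5, r5, #1 → r5=7-1=6
CMP r5, #5  (cmp 6,5)
BGT loop: taken
ADD r7, r7, #4 → r7=31+4=35
SUB r5, r5, #1 → r5=6-1=5
CMP r5, #5  (cmp 5,5)
BGT loop: not taken
SUB r0, r0, r7 → r0=5-35=-30
halt.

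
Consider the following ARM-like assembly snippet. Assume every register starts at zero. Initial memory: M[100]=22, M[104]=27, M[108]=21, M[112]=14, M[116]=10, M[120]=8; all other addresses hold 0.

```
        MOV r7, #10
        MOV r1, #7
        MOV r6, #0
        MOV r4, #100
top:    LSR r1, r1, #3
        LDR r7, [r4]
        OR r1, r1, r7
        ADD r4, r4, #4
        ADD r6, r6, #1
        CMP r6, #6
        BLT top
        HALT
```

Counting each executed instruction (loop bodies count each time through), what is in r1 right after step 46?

after MOV r7, #10: r7=10
after MOV r1, #7: r1=7
after MOV r6, #0: r6=0
after MOV r4, #100: r4=100
after LSR r1, r1, #3: r1=7>>3=0
after LDR r7, [r4]: r7=M[100]=22
after OR r1, r1, r7: r1=0|22=22
after ADD r4, r4, #4: r4=100+4=104
after ADD r6, r6, #1: r6=0+1=1
CMP r6, #6  (cmp 1,6)
BLT top: taken
after LSR r1, r1, #3: r1=22>>3=2
after LDR r7, [r4]: r7=M[104]=27
after OR r1, r1, r7: r1=2|27=27
after ADD r4, r4, #4: r4=104+4=108
after ADD r6, r6, #1: r6=1+1=2
CMP r6, #6  (cmp 2,6)
BLT top: taken
after LSR r1, r1, #3: r1=27>>3=3
after LDR r7, [r4]: r7=M[108]=21
after OR r1, r1, r7: r1=3|21=23
after ADD r4, r4, #4: r4=108+4=112
after ADD r6, r6, #1: r6=2+1=3
CMP r6, #6  (cmp 3,6)
BLT top: taken
after LSR r1, r1, #3: r1=23>>3=2
after LDR r7, [r4]: r7=M[112]=14
after OR r1, r1, r7: r1=2|14=14
after ADD r4, r4, #4: r4=112+4=116
after ADD r6, r6, #1: r6=3+1=4
CMP r6, #6  (cmp 4,6)
BLT top: taken
after LSR r1, r1, #3: r1=14>>3=1
after LDR r7, [r4]: r7=M[116]=10
after OR r1, r1, r7: r1=1|10=11
after ADD r4, r4, #4: r4=116+4=120
after ADD r6, r6, #1: r6=4+1=5
CMP r6, #6  (cmp 5,6)
BLT top: taken
after LSR r1, r1, #3: r1=11>>3=1
after LDR r7, [r4]: r7=M[120]=8
after OR r1, r1, r7: r1=1|8=9
after ADD r4, r4, #4: r4=120+4=124
after ADD r6, r6, #1: r6=5+1=6
CMP r6, #6  (cmp 6,6)
BLT top: not taken
After step 46: r1 = 9.

9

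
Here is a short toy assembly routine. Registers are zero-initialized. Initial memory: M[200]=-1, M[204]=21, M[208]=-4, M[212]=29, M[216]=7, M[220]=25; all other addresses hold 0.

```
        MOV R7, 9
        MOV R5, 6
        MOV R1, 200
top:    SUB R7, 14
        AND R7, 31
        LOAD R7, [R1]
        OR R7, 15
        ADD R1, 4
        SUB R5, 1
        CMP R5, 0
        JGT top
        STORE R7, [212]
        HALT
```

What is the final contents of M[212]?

31

MOV R7, 9 → R7=9
MOV R5, 6 → R5=6
MOV R1, 200 → R1=200
SUB R7, 14 → R7=9-14=-5
AND R7, 31 → R7=(-5)&31=27
LOAD R7, [R1] → R7=M[200]=-1
OR R7, 15 → R7=(-1)|15=-1
ADD R1, 4 → R1=200+4=204
SUB R5, 1 → R5=6-1=5
CMP R5, 0  (cmp 5,0)
JGT top: taken
SUB R7, 14 → R7=(-1)-14=-15
AND R7, 31 → R7=(-15)&31=17
LOAD R7, [R1] → R7=M[204]=21
OR R7, 15 → R7=21|15=31
ADD R1, 4 → R1=204+4=208
SUB R5, 1 → R5=5-1=4
CMP R5, 0  (cmp 4,0)
JGT top: taken
SUB R7, 14 → R7=31-14=17
AND R7, 31 → R7=17&31=17
LOAD R7, [R1] → R7=M[208]=-4
OR R7, 15 → R7=(-4)|15=-1
ADD R1, 4 → R1=208+4=212
SUB R5, 1 → R5=4-1=3
CMP R5, 0  (cmp 3,0)
JGT top: taken
SUB R7, 14 → R7=(-1)-14=-15
AND R7, 31 → R7=(-15)&31=17
LOAD R7, [R1] → R7=M[212]=29
OR R7, 15 → R7=29|15=31
ADD R1, 4 → R1=212+4=216
SUB R5, 1 → R5=3-1=2
CMP R5, 0  (cmp 2,0)
JGT top: taken
SUB R7, 14 → R7=31-14=17
AND R7, 31 → R7=17&31=17
LOAD R7, [R1] → R7=M[216]=7
OR R7, 15 → R7=7|15=15
ADD R1, 4 → R1=216+4=220
SUB R5, 1 → R5=2-1=1
CMP R5, 0  (cmp 1,0)
JGT top: taken
SUB R7, 14 → R7=15-14=1
AND R7, 31 → R7=1&31=1
LOAD R7, [R1] → R7=M[220]=25
OR R7, 15 → R7=25|15=31
ADD R1, 4 → R1=220+4=224
SUB R5, 1 → R5=1-1=0
CMP R5, 0  (cmp 0,0)
JGT top: not taken
STORE R7, [212] → M[212]=31
halt.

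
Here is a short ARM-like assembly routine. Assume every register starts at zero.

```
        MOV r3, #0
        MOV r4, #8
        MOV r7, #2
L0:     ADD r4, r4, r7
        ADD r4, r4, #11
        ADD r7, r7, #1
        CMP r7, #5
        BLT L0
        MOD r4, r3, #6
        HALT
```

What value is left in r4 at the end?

r3=0
r4=8
r7=2
r4=8+2=10
r4=10+11=21
r7=2+1=3
CMP r7, #5  (cmp 3,5)
BLT L0: taken
r4=21+3=24
r4=24+11=35
r7=3+1=4
CMP r7, #5  (cmp 4,5)
BLT L0: taken
r4=35+4=39
r4=39+11=50
r7=4+1=5
CMP r7, #5  (cmp 5,5)
BLT L0: not taken
r4=0%6=0
halt.

0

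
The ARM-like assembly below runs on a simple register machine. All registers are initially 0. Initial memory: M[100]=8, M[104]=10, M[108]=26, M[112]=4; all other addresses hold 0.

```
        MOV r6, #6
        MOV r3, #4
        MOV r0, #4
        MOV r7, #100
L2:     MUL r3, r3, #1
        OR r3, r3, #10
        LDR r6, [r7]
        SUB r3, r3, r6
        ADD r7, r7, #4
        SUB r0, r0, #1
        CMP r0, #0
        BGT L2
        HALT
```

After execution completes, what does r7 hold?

116

after MOV r6, #6: r6=6
after MOV r3, #4: r3=4
after MOV r0, #4: r0=4
after MOV r7, #100: r7=100
after MUL r3, r3, #1: r3=4*1=4
after OR r3, r3, #10: r3=4|10=14
after LDR r6, [r7]: r6=M[100]=8
after SUB r3, r3, r6: r3=14-8=6
after ADD r7, r7, #4: r7=100+4=104
after SUB r0, r0, #1: r0=4-1=3
CMP r0, #0  (cmp 3,0)
BGT L2: taken
after MUL r3, r3, #1: r3=6*1=6
after OR r3, r3, #10: r3=6|10=14
after LDR r6, [r7]: r6=M[104]=10
after SUB r3, r3, r6: r3=14-10=4
after ADD r7, r7, #4: r7=104+4=108
after SUB r0, r0, #1: r0=3-1=2
CMP r0, #0  (cmp 2,0)
BGT L2: taken
after MUL r3, r3, #1: r3=4*1=4
after OR r3, r3, #10: r3=4|10=14
after LDR r6, [r7]: r6=M[108]=26
after SUB r3, r3, r6: r3=14-26=-12
after ADD r7, r7, #4: r7=108+4=112
after SUB r0, r0, #1: r0=2-1=1
CMP r0, #0  (cmp 1,0)
BGT L2: taken
after MUL r3, r3, #1: r3=(-12)*1=-12
after OR r3, r3, #10: r3=(-12)|10=-2
after LDR r6, [r7]: r6=M[112]=4
after SUB r3, r3, r6: r3=(-2)-4=-6
after ADD r7, r7, #4: r7=112+4=116
after SUB r0, r0, #1: r0=1-1=0
CMP r0, #0  (cmp 0,0)
BGT L2: not taken
halt.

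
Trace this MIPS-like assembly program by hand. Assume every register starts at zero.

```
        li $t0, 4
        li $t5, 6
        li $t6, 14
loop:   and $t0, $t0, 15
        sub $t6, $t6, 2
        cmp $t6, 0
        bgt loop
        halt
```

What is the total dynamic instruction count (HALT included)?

32

li $t0, 4 → $t0=4
li $t5, 6 → $t5=6
li $t6, 14 → $t6=14
and $t0, $t0, 15 → $t0=4&15=4
sub $t6, $t6, 2 → $t6=14-2=12
cmp $t6, 0  (cmp 12,0)
bgt loop: taken
and $t0, $t0, 15 → $t0=4&15=4
sub $t6, $t6, 2 → $t6=12-2=10
cmp $t6, 0  (cmp 10,0)
bgt loop: taken
and $t0, $t0, 15 → $t0=4&15=4
sub $t6, $t6, 2 → $t6=10-2=8
cmp $t6, 0  (cmp 8,0)
bgt loop: taken
and $t0, $t0, 15 → $t0=4&15=4
sub $t6, $t6, 2 → $t6=8-2=6
cmp $t6, 0  (cmp 6,0)
bgt loop: taken
and $t0, $t0, 15 → $t0=4&15=4
sub $t6, $t6, 2 → $t6=6-2=4
cmp $t6, 0  (cmp 4,0)
bgt loop: taken
and $t0, $t0, 15 → $t0=4&15=4
sub $t6, $t6, 2 → $t6=4-2=2
cmp $t6, 0  (cmp 2,0)
bgt loop: taken
and $t0, $t0, 15 → $t0=4&15=4
sub $t6, $t6, 2 → $t6=2-2=0
cmp $t6, 0  (cmp 0,0)
bgt loop: not taken
halt.
Total executed instructions: 32.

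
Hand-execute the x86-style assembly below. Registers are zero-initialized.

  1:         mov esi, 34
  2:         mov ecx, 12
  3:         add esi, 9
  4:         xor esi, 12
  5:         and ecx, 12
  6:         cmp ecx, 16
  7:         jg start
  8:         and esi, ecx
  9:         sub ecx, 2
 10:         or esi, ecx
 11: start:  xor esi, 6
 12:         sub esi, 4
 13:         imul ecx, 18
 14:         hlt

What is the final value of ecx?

180

after mov esi, 34: esi=34
after mov ecx, 12: ecx=12
after add esi, 9: esi=34+9=43
after xor esi, 12: esi=43^12=39
after and ecx, 12: ecx=12&12=12
cmp ecx, 16  (cmp 12,16)
jg start: not taken
after and esi, ecx: esi=39&12=4
after sub ecx, 2: ecx=12-2=10
after or esi, ecx: esi=4|10=14
after xor esi, 6: esi=14^6=8
after sub esi, 4: esi=8-4=4
after imul ecx, 18: ecx=10*18=180
halt.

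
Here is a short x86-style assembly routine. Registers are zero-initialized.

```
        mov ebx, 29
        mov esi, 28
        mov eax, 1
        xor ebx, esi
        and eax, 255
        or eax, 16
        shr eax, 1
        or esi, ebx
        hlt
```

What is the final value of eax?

mov ebx, 29 → ebx=29
mov esi, 28 → esi=28
mov eax, 1 → eax=1
xor ebx, esi → ebx=29^28=1
and eax, 255 → eax=1&255=1
or eax, 16 → eax=1|16=17
shr eax, 1 → eax=17>>1=8
or esi, ebx → esi=28|1=29
halt.

8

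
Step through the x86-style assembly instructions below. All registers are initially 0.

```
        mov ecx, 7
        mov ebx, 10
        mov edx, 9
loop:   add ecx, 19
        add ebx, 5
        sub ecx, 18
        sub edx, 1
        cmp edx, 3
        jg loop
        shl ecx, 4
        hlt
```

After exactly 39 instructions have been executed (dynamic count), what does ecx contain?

ecx=7
ebx=10
edx=9
ecx=7+19=26
ebx=10+5=15
ecx=26-18=8
edx=9-1=8
cmp edx, 3  (cmp 8,3)
jg loop: taken
ecx=8+19=27
ebx=15+5=20
ecx=27-18=9
edx=8-1=7
cmp edx, 3  (cmp 7,3)
jg loop: taken
ecx=9+19=28
ebx=20+5=25
ecx=28-18=10
edx=7-1=6
cmp edx, 3  (cmp 6,3)
jg loop: taken
ecx=10+19=29
ebx=25+5=30
ecx=29-18=11
edx=6-1=5
cmp edx, 3  (cmp 5,3)
jg loop: taken
ecx=11+19=30
ebx=30+5=35
ecx=30-18=12
edx=5-1=4
cmp edx, 3  (cmp 4,3)
jg loop: taken
ecx=12+19=31
ebx=35+5=40
ecx=31-18=13
edx=4-1=3
cmp edx, 3  (cmp 3,3)
jg loop: not taken
After step 39: ecx = 13.

13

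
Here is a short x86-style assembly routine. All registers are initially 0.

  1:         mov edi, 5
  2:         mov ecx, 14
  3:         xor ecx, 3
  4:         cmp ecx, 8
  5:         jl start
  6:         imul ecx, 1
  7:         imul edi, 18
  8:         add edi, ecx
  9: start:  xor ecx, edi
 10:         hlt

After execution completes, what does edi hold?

after mov edi, 5: edi=5
after mov ecx, 14: ecx=14
after xor ecx, 3: ecx=14^3=13
cmp ecx, 8  (cmp 13,8)
jl start: not taken
after imul ecx, 1: ecx=13*1=13
after imul edi, 18: edi=5*18=90
after add edi, ecx: edi=90+13=103
after xor ecx, edi: ecx=13^103=106
halt.

103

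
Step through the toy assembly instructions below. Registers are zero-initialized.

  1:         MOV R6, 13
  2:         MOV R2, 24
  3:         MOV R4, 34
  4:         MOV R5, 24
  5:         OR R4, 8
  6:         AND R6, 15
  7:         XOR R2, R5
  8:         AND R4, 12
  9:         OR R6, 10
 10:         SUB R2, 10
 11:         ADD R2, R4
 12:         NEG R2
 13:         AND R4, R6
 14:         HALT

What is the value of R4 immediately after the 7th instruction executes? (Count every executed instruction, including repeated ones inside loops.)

R6=13
R2=24
R4=34
R5=24
R4=34|8=42
R6=13&15=13
R2=24^24=0
After step 7: R4 = 42.

42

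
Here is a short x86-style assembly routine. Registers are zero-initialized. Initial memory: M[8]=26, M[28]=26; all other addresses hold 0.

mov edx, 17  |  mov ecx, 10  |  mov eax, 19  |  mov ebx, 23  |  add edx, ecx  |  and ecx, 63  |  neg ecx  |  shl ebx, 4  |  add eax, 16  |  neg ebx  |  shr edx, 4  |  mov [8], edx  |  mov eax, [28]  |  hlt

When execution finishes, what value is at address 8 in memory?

1

edx=17
ecx=10
eax=19
ebx=23
edx=17+10=27
ecx=10&63=10
ecx=-(10)=-10
ebx=23<<4=368
eax=19+16=35
ebx=-(368)=-368
edx=27>>4=1
mov [8], edx → M[8]=1
eax=M[28]=26
halt.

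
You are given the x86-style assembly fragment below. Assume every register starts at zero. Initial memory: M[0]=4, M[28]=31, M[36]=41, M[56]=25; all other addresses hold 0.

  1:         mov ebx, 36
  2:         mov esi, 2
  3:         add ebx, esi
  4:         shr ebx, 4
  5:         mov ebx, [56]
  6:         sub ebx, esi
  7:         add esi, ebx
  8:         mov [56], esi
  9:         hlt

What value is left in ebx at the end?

23

ebx=36
esi=2
ebx=36+2=38
ebx=38>>4=2
ebx=M[56]=25
ebx=25-2=23
esi=2+23=25
mov [56], esi → M[56]=25
halt.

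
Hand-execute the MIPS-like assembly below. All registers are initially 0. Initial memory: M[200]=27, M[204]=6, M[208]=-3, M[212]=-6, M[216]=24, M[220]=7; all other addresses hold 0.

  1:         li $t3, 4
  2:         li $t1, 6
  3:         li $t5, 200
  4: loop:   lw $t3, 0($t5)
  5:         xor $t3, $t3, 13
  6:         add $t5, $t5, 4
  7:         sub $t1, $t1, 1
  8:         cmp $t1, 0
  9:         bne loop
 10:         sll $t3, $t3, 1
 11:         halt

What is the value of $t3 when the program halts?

20

li $t3, 4 → $t3=4
li $t1, 6 → $t1=6
li $t5, 200 → $t5=200
lw $t3, 0($t5) → $t3=M[200]=27
xor $t3, $t3, 13 → $t3=27^13=22
add $t5, $t5, 4 → $t5=200+4=204
sub $t1, $t1, 1 → $t1=6-1=5
cmp $t1, 0  (cmp 5,0)
bne loop: taken
lw $t3, 0($t5) → $t3=M[204]=6
xor $t3, $t3, 13 → $t3=6^13=11
add $t5, $t5, 4 → $t5=204+4=208
sub $t1, $t1, 1 → $t1=5-1=4
cmp $t1, 0  (cmp 4,0)
bne loop: taken
lw $t3, 0($t5) → $t3=M[208]=-3
xor $t3, $t3, 13 → $t3=(-3)^13=-16
add $t5, $t5, 4 → $t5=208+4=212
sub $t1, $t1, 1 → $t1=4-1=3
cmp $t1, 0  (cmp 3,0)
bne loop: taken
lw $t3, 0($t5) → $t3=M[212]=-6
xor $t3, $t3, 13 → $t3=(-6)^13=-9
add $t5, $t5, 4 → $t5=212+4=216
sub $t1, $t1, 1 → $t1=3-1=2
cmp $t1, 0  (cmp 2,0)
bne loop: taken
lw $t3, 0($t5) → $t3=M[216]=24
xor $t3, $t3, 13 → $t3=24^13=21
add $t5, $t5, 4 → $t5=216+4=220
sub $t1, $t1, 1 → $t1=2-1=1
cmp $t1, 0  (cmp 1,0)
bne loop: taken
lw $t3, 0($t5) → $t3=M[220]=7
xor $t3, $t3, 13 → $t3=7^13=10
add $t5, $t5, 4 → $t5=220+4=224
sub $t1, $t1, 1 → $t1=1-1=0
cmp $t1, 0  (cmp 0,0)
bne loop: not taken
sll $t3, $t3, 1 → $t3=10<<1=20
halt.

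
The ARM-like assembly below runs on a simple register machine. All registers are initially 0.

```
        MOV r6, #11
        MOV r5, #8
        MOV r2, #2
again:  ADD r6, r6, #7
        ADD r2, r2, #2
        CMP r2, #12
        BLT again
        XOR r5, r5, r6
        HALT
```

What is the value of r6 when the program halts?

MOV r6, #11 → r6=11
MOV r5, #8 → r5=8
MOV r2, #2 → r2=2
ADD r6, r6, #7 → r6=11+7=18
ADD r2, r2, #2 → r2=2+2=4
CMP r2, #12  (cmp 4,12)
BLT again: taken
ADD r6, r6, #7 → r6=18+7=25
ADD r2, r2, #2 → r2=4+2=6
CMP r2, #12  (cmp 6,12)
BLT again: taken
ADD r6, r6, #7 → r6=25+7=32
ADD r2, r2, #2 → r2=6+2=8
CMP r2, #12  (cmp 8,12)
BLT again: taken
ADD r6, r6, #7 → r6=32+7=39
ADD r2, r2, #2 → r2=8+2=10
CMP r2, #12  (cmp 10,12)
BLT again: taken
ADD r6, r6, #7 → r6=39+7=46
ADD r2, r2, #2 → r2=10+2=12
CMP r2, #12  (cmp 12,12)
BLT again: not taken
XOR r5, r5, r6 → r5=8^46=38
halt.

46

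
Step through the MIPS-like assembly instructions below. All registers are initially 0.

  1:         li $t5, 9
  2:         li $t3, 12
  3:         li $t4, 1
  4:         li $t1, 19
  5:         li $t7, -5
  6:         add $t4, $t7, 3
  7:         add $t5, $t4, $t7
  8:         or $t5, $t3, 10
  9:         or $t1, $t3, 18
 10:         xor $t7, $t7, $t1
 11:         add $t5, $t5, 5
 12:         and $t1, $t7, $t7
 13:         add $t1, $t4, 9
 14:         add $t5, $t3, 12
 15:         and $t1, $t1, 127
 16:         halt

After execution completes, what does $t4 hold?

li $t5, 9 → $t5=9
li $t3, 12 → $t3=12
li $t4, 1 → $t4=1
li $t1, 19 → $t1=19
li $t7, -5 → $t7=-5
add $t4, $t7, 3 → $t4=(-5)+3=-2
add $t5, $t4, $t7 → $t5=(-2)+(-5)=-7
or $t5, $t3, 10 → $t5=12|10=14
or $t1, $t3, 18 → $t1=12|18=30
xor $t7, $t7, $t1 → $t7=(-5)^30=-27
add $t5, $t5, 5 → $t5=14+5=19
and $t1, $t7, $t7 → $t1=(-27)&(-27)=-27
add $t1, $t4, 9 → $t1=(-2)+9=7
add $t5, $t3, 12 → $t5=12+12=24
and $t1, $t1, 127 → $t1=7&127=7
halt.

-2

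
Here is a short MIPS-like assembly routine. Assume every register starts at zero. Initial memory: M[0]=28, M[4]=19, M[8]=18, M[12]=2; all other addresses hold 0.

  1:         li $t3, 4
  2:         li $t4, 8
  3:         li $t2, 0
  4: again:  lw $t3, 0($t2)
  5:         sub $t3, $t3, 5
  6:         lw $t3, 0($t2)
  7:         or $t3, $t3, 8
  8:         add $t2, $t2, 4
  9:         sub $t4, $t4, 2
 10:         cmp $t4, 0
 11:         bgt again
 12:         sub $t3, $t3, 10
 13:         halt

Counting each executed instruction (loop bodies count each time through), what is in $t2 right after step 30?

li $t3, 4 → $t3=4
li $t4, 8 → $t4=8
li $t2, 0 → $t2=0
lw $t3, 0($t2) → $t3=M[0]=28
sub $t3, $t3, 5 → $t3=28-5=23
lw $t3, 0($t2) → $t3=M[0]=28
or $t3, $t3, 8 → $t3=28|8=28
add $t2, $t2, 4 → $t2=0+4=4
sub $t4, $t4, 2 → $t4=8-2=6
cmp $t4, 0  (cmp 6,0)
bgt again: taken
lw $t3, 0($t2) → $t3=M[4]=19
sub $t3, $t3, 5 → $t3=19-5=14
lw $t3, 0($t2) → $t3=M[4]=19
or $t3, $t3, 8 → $t3=19|8=27
add $t2, $t2, 4 → $t2=4+4=8
sub $t4, $t4, 2 → $t4=6-2=4
cmp $t4, 0  (cmp 4,0)
bgt again: taken
lw $t3, 0($t2) → $t3=M[8]=18
sub $t3, $t3, 5 → $t3=18-5=13
lw $t3, 0($t2) → $t3=M[8]=18
or $t3, $t3, 8 → $t3=18|8=26
add $t2, $t2, 4 → $t2=8+4=12
sub $t4, $t4, 2 → $t4=4-2=2
cmp $t4, 0  (cmp 2,0)
bgt again: taken
lw $t3, 0($t2) → $t3=M[12]=2
sub $t3, $t3, 5 → $t3=2-5=-3
lw $t3, 0($t2) → $t3=M[12]=2
After step 30: $t2 = 12.

12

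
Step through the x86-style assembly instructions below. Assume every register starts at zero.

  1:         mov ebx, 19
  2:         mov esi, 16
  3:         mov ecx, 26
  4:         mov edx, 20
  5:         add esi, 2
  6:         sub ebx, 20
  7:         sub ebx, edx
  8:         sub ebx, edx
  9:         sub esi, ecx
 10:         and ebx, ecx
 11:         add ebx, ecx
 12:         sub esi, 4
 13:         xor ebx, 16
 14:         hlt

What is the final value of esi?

-12

after mov ebx, 19: ebx=19
after mov esi, 16: esi=16
after mov ecx, 26: ecx=26
after mov edx, 20: edx=20
after add esi, 2: esi=16+2=18
after sub ebx, 20: ebx=19-20=-1
after sub ebx, edx: ebx=(-1)-20=-21
after sub ebx, edx: ebx=(-21)-20=-41
after sub esi, ecx: esi=18-26=-8
after and ebx, ecx: ebx=(-41)&26=18
after add ebx, ecx: ebx=18+26=44
after sub esi, 4: esi=(-8)-4=-12
after xor ebx, 16: ebx=44^16=60
halt.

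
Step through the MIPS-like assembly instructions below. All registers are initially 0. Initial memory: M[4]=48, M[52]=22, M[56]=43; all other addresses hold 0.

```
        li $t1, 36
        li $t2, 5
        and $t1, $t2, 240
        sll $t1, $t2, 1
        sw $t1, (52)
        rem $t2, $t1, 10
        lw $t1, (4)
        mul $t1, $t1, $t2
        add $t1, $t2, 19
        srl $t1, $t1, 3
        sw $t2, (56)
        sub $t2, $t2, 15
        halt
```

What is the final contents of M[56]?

li $t1, 36 → $t1=36
li $t2, 5 → $t2=5
and $t1, $t2, 240 → $t1=5&240=0
sll $t1, $t2, 1 → $t1=5<<1=10
sw $t1, (52) → M[52]=10
rem $t2, $t1, 10 → $t2=10%10=0
lw $t1, (4) → $t1=M[4]=48
mul $t1, $t1, $t2 → $t1=48*0=0
add $t1, $t2, 19 → $t1=0+19=19
srl $t1, $t1, 3 → $t1=19>>3=2
sw $t2, (56) → M[56]=0
sub $t2, $t2, 15 → $t2=0-15=-15
halt.

0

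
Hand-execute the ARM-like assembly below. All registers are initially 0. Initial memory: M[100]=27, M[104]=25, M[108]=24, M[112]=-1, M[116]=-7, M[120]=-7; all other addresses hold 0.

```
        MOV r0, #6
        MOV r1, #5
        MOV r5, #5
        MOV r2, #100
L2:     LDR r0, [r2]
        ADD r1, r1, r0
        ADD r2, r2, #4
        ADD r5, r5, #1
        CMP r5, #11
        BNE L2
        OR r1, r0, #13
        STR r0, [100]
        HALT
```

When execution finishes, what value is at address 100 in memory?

MOV r0, #6 → r0=6
MOV r1, #5 → r1=5
MOV r5, #5 → r5=5
MOV r2, #100 → r2=100
LDR r0, [r2] → r0=M[100]=27
ADD r1, r1, r0 → r1=5+27=32
ADD r2, r2, #4 → r2=100+4=104
ADD r5, r5, #1 → r5=5+1=6
CMP r5, #11  (cmp 6,11)
BNE L2: taken
LDR r0, [r2] → r0=M[104]=25
ADD r1, r1, r0 → r1=32+25=57
ADD r2, r2, #4 → r2=104+4=108
ADD r5, r5, #1 → r5=6+1=7
CMP r5, #11  (cmp 7,11)
BNE L2: taken
LDR r0, [r2] → r0=M[108]=24
ADD r1, r1, r0 → r1=57+24=81
ADD r2, r2, #4 → r2=108+4=112
ADD r5, r5, #1 → r5=7+1=8
CMP r5, #11  (cmp 8,11)
BNE L2: taken
LDR r0, [r2] → r0=M[112]=-1
ADD r1, r1, r0 → r1=81+(-1)=80
ADD r2, r2, #4 → r2=112+4=116
ADD r5, r5, #1 → r5=8+1=9
CMP r5, #11  (cmp 9,11)
BNE L2: taken
LDR r0, [r2] → r0=M[116]=-7
ADD r1, r1, r0 → r1=80+(-7)=73
ADD r2, r2, #4 → r2=116+4=120
ADD r5, r5, #1 → r5=9+1=10
CMP r5, #11  (cmp 10,11)
BNE L2: taken
LDR r0, [r2] → r0=M[120]=-7
ADD r1, r1, r0 → r1=73+(-7)=66
ADD r2, r2, #4 → r2=120+4=124
ADD r5, r5, #1 → r5=10+1=11
CMP r5, #11  (cmp 11,11)
BNE L2: not taken
OR r1, r0, #13 → r1=(-7)|13=-3
STR r0, [100] → M[100]=-7
halt.

-7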